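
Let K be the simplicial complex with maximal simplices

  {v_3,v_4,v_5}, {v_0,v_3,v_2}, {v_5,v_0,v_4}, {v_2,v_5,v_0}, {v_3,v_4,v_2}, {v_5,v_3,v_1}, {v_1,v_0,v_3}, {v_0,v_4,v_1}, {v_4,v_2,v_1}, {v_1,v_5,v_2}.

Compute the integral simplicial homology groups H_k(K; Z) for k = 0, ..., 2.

H_0 = Z,  H_1 = Z/2Z,  H_2 = 0.

Fix the vertex order v_0 < v_1 < v_2 < v_3 < v_4 < v_5 and write every simplex with vertices in increasing order. Then dim K = 2 and the simplices of K are:

  0-simplices (6): [v_0], [v_1], [v_2], [v_3], [v_4], [v_5]
  1-simplices (15): (15 of them)
  2-simplices (10): [v_0,v_1,v_3], [v_0,v_1,v_4], [v_0,v_2,v_3], [v_0,v_2,v_5], [v_0,v_4,v_5], [v_1,v_2,v_4], [v_1,v_2,v_5], [v_1,v_3,v_5], [v_2,v_3,v_4], [v_3,v_4,v_5]

giving chain groups C_0 ≅ Z^6, C_1 ≅ Z^15, C_2 ≅ Z^10.

Boundary ∂_1: C_1 → C_0 maps an edge to its endpoints' difference, ∂[p,q] = q − p. For instance
  ∂[v_2,v_4] = [v_4] − [v_2].
As a 6×15 matrix over Z this has rank 5, with invariant factors (1,1,1,1,1).

Boundary ∂_2: C_2 → C_1 acts by ∂[p,q,r] = [q,r] − [p,r] + [p,q]. For instance
  ∂[v_0,v_1,v_4] = [v_1,v_4] − [v_0,v_4] + [v_0,v_1],
  ∂[v_0,v_1,v_3] = [v_1,v_3] − [v_0,v_3] + [v_0,v_1].
The resulting 15×10 matrix has rank 10, and its Smith normal form has invariant factors (1,1,1,1,1,1,1,1,1,2).

Computing H_k = (kernel of ∂_k) / (image of ∂_{k+1}):

  H_0: rank C_0 − rank ∂_1 = 6 − 5 = 1, and the invariant factors of ∂_1 are all 1, so H_0 = Z.
  H_1: rank ker ∂_1 − rank ∂_2 = (15 − 5) − 10 = 0, and ∂_2 has invariant factor 2 > 1, so H_1 = Z/2Z.
  H_2: rank ker ∂_2 − rank ∂_3 = (10 − 10) − 0 = 0, and there is no ∂_3, so H_2 = 0.

(K is a triangulation of the real projective plane RP^2.)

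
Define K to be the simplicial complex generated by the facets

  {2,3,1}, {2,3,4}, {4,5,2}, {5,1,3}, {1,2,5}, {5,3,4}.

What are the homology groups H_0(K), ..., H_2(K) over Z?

Fix the vertex order 1 < 2 < 3 < 4 < 5 and write every simplex with vertices in increasing order. Then dim K = 2 and the simplices of K are:

  0-simplices (5): [1], [2], [3], [4], [5]
  1-simplices (9): [1,2], [1,3], [1,5], [2,3], [2,4], [2,5], [3,4], [3,5], [4,5]
  2-simplices (6): [1,2,3], [1,2,5], [1,3,5], [2,3,4], [2,4,5], [3,4,5]

Hence C_0 ≅ Z^5, C_1 ≅ Z^9, C_2 ≅ Z^6.

Boundary ∂_1: C_1 → C_0 sends each edge [p,q] (with p < q) to q − p.
As a 5×9 matrix over Z this has rank 4, with invariant factors (1,1,1,1).

Boundary ∂_2: C_2 → C_1 sends each 2-simplex [p,q,r] to [q,r] − [p,r] + [p,q]. For instance
  ∂[1,3,5] = [3,5] − [1,5] + [1,3],
  ∂[1,2,5] = [2,5] − [1,5] + [1,2].
As a 9×6 matrix over Z this has rank 5, with invariant factors (1,1,1,1,1).

Reading off H_k = ker ∂_k / im ∂_{k+1}:

  H_0: rank C_0 − rank ∂_1 = 5 − 4 = 1, and the invariant factors of ∂_1 are all 1, so H_0 ≅ Z.
  H_1: rank ker ∂_1 − rank ∂_2 = (9 − 4) − 5 = 0, and the invariant factors of ∂_2 are all 1, so H_1 ≅ 0.
  H_2: rank ker ∂_2 − rank ∂_3 = (6 − 5) − 0 = 1, and there is no ∂_3, so H_2 ≅ Z.

(K is a triangulation of the 2-sphere S^2.)

H_0 ≅ Z,  H_1 = 0,  H_2 ≅ Z.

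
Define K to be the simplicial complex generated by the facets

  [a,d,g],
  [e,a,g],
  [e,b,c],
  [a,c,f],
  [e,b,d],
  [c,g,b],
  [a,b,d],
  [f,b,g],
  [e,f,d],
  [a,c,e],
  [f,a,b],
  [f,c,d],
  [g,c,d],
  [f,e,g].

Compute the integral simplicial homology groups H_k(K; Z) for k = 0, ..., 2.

H_0 = Z,  H_1 = Z^2,  H_2 = Z.

K has 7 vertices, 21 edges, 14 triangles.
rank ∂_0 = 0, rank ∂_1 = 6 ⇒ b_0 = 7 − 0 − 6 = 1; all invariant factors of ∂_1 are 1 so no torsion. So H_0 ≅ Z.
rank ∂_1 = 6, rank ∂_2 = 13 ⇒ b_1 = 21 − 6 − 13 = 2; all invariant factors of ∂_2 are 1 so no torsion. So H_1 ≅ Z^2.
rank ∂_2 = 13, rank ∂_3 = 0 ⇒ b_2 = 14 − 13 − 0 = 1. So H_2 ≅ Z.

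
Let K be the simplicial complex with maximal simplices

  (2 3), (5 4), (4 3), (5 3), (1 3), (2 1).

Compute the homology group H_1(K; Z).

H_1 = Z^2.

We work with the vertex ordering 1 < 2 < 3 < 4 < 5. The simplices of K, each written with vertices in increasing order, are:

  0-simplices (5): [1], [2], [3], [4], [5]
  1-simplices (6): [1,2], [1,3], [2,3], [3,4], [3,5], [4,5]

giving chain groups C_0 ≅ Z^5, C_1 ≅ Z^6.

Boundary ∂_1: C_1 → C_0 sends each edge [p,q] (with p < q) to q − p.
As a 5×6 matrix over Z this has rank 4, with invariant factors (1,1,1,1).

From H_k ≅ ker(∂_k) / im(∂_{k+1}) we obtain:

  H_1: rank ker ∂_1 − rank ∂_2 = (6 − 4) − 0 = 2, and there is no ∂_2, so H_1 = Z^2.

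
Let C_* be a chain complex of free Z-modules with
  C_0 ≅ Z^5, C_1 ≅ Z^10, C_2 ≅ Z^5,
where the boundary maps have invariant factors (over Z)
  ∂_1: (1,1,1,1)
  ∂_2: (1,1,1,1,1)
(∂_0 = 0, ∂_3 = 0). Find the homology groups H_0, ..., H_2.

H_0 = Z,  H_1 = Z,  H_2 = 0.

H_0: b_0 = 5 − 0 − 4 = 1; torsion from ∂_1 factors > 1: none. So H_0 = Z.
H_1: b_1 = 10 − 4 − 5 = 1; torsion from ∂_2 factors > 1: none. So H_1 = Z.
H_2: b_2 = 5 − 5 − 0 = 0; torsion from ∂_3 factors > 1: none. So H_2 = 0.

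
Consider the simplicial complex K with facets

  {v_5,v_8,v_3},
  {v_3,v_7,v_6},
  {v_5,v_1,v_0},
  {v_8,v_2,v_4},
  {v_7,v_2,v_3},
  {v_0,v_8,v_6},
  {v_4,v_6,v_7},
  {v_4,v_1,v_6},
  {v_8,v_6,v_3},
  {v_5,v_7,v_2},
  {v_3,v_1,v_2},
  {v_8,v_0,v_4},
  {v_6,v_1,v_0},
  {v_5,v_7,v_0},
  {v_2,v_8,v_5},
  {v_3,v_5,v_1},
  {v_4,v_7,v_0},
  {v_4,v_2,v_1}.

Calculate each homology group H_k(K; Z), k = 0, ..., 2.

H_0 = Z,  H_1 = Z ⊕ Z/2Z,  H_2 = 0.

Take the total order v_0 < v_1 < v_2 < v_3 < v_4 < v_5 < v_6 < v_7 < v_8 on the vertex set. Then K (dimension 2) consists of the simplices:

  0-simplices (9): [v_0], [v_1], [v_2], [v_3], [v_4], [v_5], [v_6], [v_7], [v_8]
  1-simplices (27): (27 of them)
  2-simplices (18): (18 of them)

Hence C_0 ≅ Z^9, C_1 ≅ Z^27, C_2 ≅ Z^18.

∂_1: C_1 → C_0 maps an edge to its endpoints' difference, ∂[p,q] = q − p. For instance
  ∂[v_3,v_8] = [v_8] − [v_3].
The 9×27 boundary matrix has rank 8 and Smith normal form diag(1,1,1,1,1,1,1,1).

The boundary map ∂_2: C_2 → C_1 maps a triangle to the signed sum of its edges. For instance
  ∂[v_0,v_5,v_7] = [v_5,v_7] − [v_0,v_7] + [v_0,v_5],
  ∂[v_2,v_4,v_8] = [v_4,v_8] − [v_2,v_8] + [v_2,v_4].
As a 27×18 matrix over Z this has rank 18, with invariant factors (1,1,1,1,1,1,1,1,1,1,1,1,1,1,1,1,1,2).

Now H_k = ker ∂_k / im ∂_{k+1}, so:

  H_0: rank C_0 − rank ∂_1 = 9 − 8 = 1, and the invariant factors of ∂_1 are all 1, so H_0 = Z.
  H_1: rank ker ∂_1 − rank ∂_2 = (27 − 8) − 18 = 1, and ∂_2 has invariant factor 2 > 1, so H_1 = Z ⊕ Z/2Z.
  H_2: rank ker ∂_2 − rank ∂_3 = (18 − 18) − 0 = 0, and there is no ∂_3, so H_2 = 0.

(K is a triangulation of the Klein bottle.)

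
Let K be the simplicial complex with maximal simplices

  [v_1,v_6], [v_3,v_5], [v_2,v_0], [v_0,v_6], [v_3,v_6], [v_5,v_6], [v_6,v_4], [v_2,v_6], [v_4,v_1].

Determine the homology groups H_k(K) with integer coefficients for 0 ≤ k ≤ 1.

K has 7 vertices, 9 edges.
rank ∂_0 = 0, rank ∂_1 = 6 ⇒ b_0 = 7 − 0 − 6 = 1; all invariant factors of ∂_1 are 1 so no torsion. So H_0 = Z.
rank ∂_1 = 6, rank ∂_2 = 0 ⇒ b_1 = 9 − 6 − 0 = 3. So H_1 = Z^3.

H_0 ≅ Z,  H_1 ≅ Z^3.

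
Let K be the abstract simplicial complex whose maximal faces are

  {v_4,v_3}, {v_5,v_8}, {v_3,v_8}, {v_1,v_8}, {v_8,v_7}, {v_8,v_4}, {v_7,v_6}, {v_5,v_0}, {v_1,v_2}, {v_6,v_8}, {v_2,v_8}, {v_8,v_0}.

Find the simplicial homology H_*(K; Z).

H_0 = Z,  H_1 = Z^4.

K has 9 vertices, 12 edges.
rank ∂_0 = 0, rank ∂_1 = 8 ⇒ b_0 = 9 − 0 − 8 = 1; all invariant factors of ∂_1 are 1 so no torsion. So H_0 = Z.
rank ∂_1 = 8, rank ∂_2 = 0 ⇒ b_1 = 12 − 8 − 0 = 4. So H_1 = Z^4.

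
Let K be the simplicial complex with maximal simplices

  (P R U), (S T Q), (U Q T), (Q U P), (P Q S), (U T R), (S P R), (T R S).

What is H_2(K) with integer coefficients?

Take the total order P < Q < R < S < T < U on the vertex set. Then K (dimension 2) consists of the simplices:

  0-simplices (6): P, Q, R, S, T, U
  1-simplices (12): PQ, PR, PS, PU, QS, QT, QU, RS, RT, RU, ST, TU
  2-simplices (8): PQS, PQU, PRS, PRU, QST, QTU, RST, RTU

so the chain groups are C_0 ≅ Z^6, C_1 ≅ Z^12, C_2 ≅ Z^8.

∂_1: C_1 → C_0 sends each edge [p,q] (with p < q) to q − p. For instance
  ∂QT = T − Q.
The 6×12 boundary matrix has rank 5 and Smith normal form diag(1,1,1,1,1).

The boundary map ∂_2: C_2 → C_1 sends each 2-simplex [p,q,r] to [q,r] − [p,r] + [p,q]. For instance
  ∂QTU = TU − QU + QT,
  ∂RST = ST − RT + RS.
The 12×8 boundary matrix has rank 7 and Smith normal form diag(1,1,1,1,1,1,1).

Reading off H_k = ker ∂_k / im ∂_{k+1}:

  H_2: rank ker ∂_2 − rank ∂_3 = (8 − 7) − 0 = 1, and there is no ∂_3, so H_2 ≅ Z.

H_2 = Z.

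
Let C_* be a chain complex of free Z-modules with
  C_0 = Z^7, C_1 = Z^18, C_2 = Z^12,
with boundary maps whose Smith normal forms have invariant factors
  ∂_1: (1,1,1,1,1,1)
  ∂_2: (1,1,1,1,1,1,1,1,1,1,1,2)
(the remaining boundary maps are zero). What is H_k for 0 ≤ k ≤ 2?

H_0 ≅ Z,  H_1 ≅ Z_2,  H_2 = 0.

H_0: b_0 = 7 − 0 − 6 = 1; torsion from ∂_1 factors > 1: none. So H_0 ≅ Z.
H_1: b_1 = 18 − 6 − 12 = 0; torsion from ∂_2 factors > 1: [2]. So H_1 ≅ Z_2.
H_2: b_2 = 12 − 12 − 0 = 0; torsion from ∂_3 factors > 1: none. So H_2 ≅ 0.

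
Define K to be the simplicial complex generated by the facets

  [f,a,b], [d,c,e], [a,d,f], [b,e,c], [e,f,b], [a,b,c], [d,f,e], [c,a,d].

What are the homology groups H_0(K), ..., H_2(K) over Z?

Take the total order a < b < c < d < e < f on the vertex set. Then K (dimension 2) consists of the simplices:

  0-simplices (6): a, b, c, d, e, f
  1-simplices (12): ab, ac, ad, af, bc, be, bf, cd, ce, de, df, ef
  2-simplices (8): abc, abf, acd, adf, bce, bef, cde, def

giving chain groups C_0 ≅ Z^6, C_1 ≅ Z^12, C_2 ≅ Z^8.

Boundary ∂_1: C_1 → C_0 sends each edge [p,q] (with p < q) to q − p.
The resulting 6×12 matrix has rank 5, and its Smith normal form has invariant factors (1,1,1,1,1).

∂_2: C_2 → C_1 sends each 2-simplex [p,q,r] to [q,r] − [p,r] + [p,q]. For instance
  ∂acd = cd − ad + ac,
  ∂adf = df − af + ad.
As a 12×8 matrix over Z this has rank 7, with invariant factors (1,1,1,1,1,1,1).

From H_k ≅ ker(∂_k) / im(∂_{k+1}) we obtain:

  H_0: rank C_0 − rank ∂_1 = 6 − 5 = 1, and the invariant factors of ∂_1 are all 1, so H_0 = Z.
  H_1: rank ker ∂_1 − rank ∂_2 = (12 − 5) − 7 = 0, and the invariant factors of ∂_2 are all 1, so H_1 = 0.
  H_2: rank ker ∂_2 − rank ∂_3 = (8 − 7) − 0 = 1, and there is no ∂_3, so H_2 = Z.

As a check, the Euler characteristic is 6 − 12 + 8 = 2, which agrees with 1 − 0 + 1 = 2.

H_0 = Z,  H_1 = 0,  H_2 = Z.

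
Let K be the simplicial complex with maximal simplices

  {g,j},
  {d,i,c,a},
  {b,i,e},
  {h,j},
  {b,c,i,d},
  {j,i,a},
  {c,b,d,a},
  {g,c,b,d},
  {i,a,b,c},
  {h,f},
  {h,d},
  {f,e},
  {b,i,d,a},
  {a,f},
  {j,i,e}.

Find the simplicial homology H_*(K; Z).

Fix the vertex order a < b < c < d < e < f < g < h < i < j and write every simplex with vertices in increasing order. Then dim K = 3 and the simplices of K are:

  0-simplices (10): a, b, c, d, e, f, g, h, i, j
  1-simplices (24): ab, ac, ad, af, ai, aj, bc, bd, be, bg, bi, cd, cg, ci, dg, dh, di, ef, ei, ej, fh, gj, hj, ij
  2-simplices (16): abc, abd, abi, acd, aci, adi, aij, bcd, bcg, bci, bdg, bdi, bei, cdg, cdi, eij
  3-simplices (6): abcd, abci, abdi, acdi, bcdg, bcdi

Hence C_0 ≅ Z^10, C_1 ≅ Z^24, C_2 ≅ Z^16, C_3 ≅ Z^6.

The boundary map ∂_1: C_1 → C_0 sends each edge [p,q] (with p < q) to q − p. For instance
  ∂ab = b − a.
The 10×24 boundary matrix has rank 9 and Smith normal form diag(1,1,1,1,1,1,1,1,1).

The boundary map ∂_2: C_2 → C_1 maps a triangle to the signed sum of its edges. For instance
  ∂bcd = cd − bd + bc,
  ∂acd = cd − ad + ac.
This gives a 24×16 integer matrix of rank 11; reducing to Smith normal form yields diagonal entries (1,1,1,1,1,1,1,1,1,1,1).

The boundary map ∂_3: C_3 → C_2 sends each 3-simplex σ to the alternating sum Σ_i (−1)^i (σ with its i-th vertex removed). For instance
  ∂abci = bci − aci + abi − abc,
  ∂bcdi = cdi − bdi + bci − bcd.
The 16×6 boundary matrix has rank 5 and Smith normal form diag(1,1,1,1,1).

Now H_k = ker ∂_k / im ∂_{k+1}, so:

  H_0: rank C_0 − rank ∂_1 = 10 − 9 = 1, and the invariant factors of ∂_1 are all 1, so H_0 ≅ Z.
  H_1: rank ker ∂_1 − rank ∂_2 = (24 − 9) − 11 = 4, and the invariant factors of ∂_2 are all 1, so H_1 ≅ Z^4.
  H_2: rank ker ∂_2 − rank ∂_3 = (16 − 11) − 5 = 0, and the invariant factors of ∂_3 are all 1, so H_2 ≅ 0.
  H_3: rank ker ∂_3 − rank ∂_4 = (6 − 5) − 0 = 1, and there is no ∂_4, so H_3 ≅ Z.

As a check, the Euler characteristic is 10 − 24 + 16 − 6 = -4, which agrees with 1 − 4 + 0 − 1 = -4.

H_0 ≅ Z,  H_1 ≅ Z^4,  H_2 = 0,  H_3 ≅ Z.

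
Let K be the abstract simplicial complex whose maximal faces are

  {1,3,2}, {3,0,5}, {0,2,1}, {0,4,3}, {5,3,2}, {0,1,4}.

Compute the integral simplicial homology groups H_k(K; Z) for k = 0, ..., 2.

H_0 ≅ Z,  H_1 ≅ Z,  H_2 = 0.

Take the total order 0 < 1 < 2 < 3 < 4 < 5 on the vertex set. Then K (dimension 2) consists of the simplices:

  0-simplices (6): [0], [1], [2], [3], [4], [5]
  1-simplices (12): [0,1], [0,2], [0,3], [0,4], [0,5], [1,2], [1,3], [1,4], [2,3], [2,5], [3,4], [3,5]
  2-simplices (6): [0,1,2], [0,1,4], [0,3,4], [0,3,5], [1,2,3], [2,3,5]

giving chain groups C_0 ≅ Z^6, C_1 ≅ Z^12, C_2 ≅ Z^6.

The boundary map ∂_1: C_1 → C_0 maps an edge to its endpoints' difference, ∂[p,q] = q − p.
As a 6×12 matrix over Z this has rank 5, with invariant factors (1,1,1,1,1).

∂_2: C_2 → C_1 maps a triangle to the signed sum of its edges. For instance
  ∂[0,3,5] = [3,5] − [0,5] + [0,3],
  ∂[0,3,4] = [3,4] − [0,4] + [0,3].
The resulting 12×6 matrix has rank 6, and its Smith normal form has invariant factors (1,1,1,1,1,1).

Computing H_k = (kernel of ∂_k) / (image of ∂_{k+1}):

  H_0: rank C_0 − rank ∂_1 = 6 − 5 = 1, and the invariant factors of ∂_1 are all 1, so H_0 = Z.
  H_1: rank ker ∂_1 − rank ∂_2 = (12 − 5) − 6 = 1, and the invariant factors of ∂_2 are all 1, so H_1 = Z.
  H_2: rank ker ∂_2 − rank ∂_3 = (6 − 6) − 0 = 0, and there is no ∂_3, so H_2 = 0.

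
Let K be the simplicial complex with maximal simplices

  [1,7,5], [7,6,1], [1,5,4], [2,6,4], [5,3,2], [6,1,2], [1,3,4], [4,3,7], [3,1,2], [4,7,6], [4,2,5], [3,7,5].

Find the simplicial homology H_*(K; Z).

H_0 = Z,  H_1 = Z/2,  H_2 = 0.

Order the vertices as 1 < 2 < 3 < 4 < 5 < 6 < 7. Listing each simplex with vertices in this order, K has dimension 2 with simplices:

  0-simplices (7): [1], [2], [3], [4], [5], [6], [7]
  1-simplices (18): [1,2], [1,3], [1,4], [1,5], [1,6], [1,7], [2,3], [2,4], [2,5], [2,6], [3,4], [3,5], [3,7], [4,5], [4,6], [4,7], [5,7], [6,7]
  2-simplices (12): [1,2,3], [1,2,6], [1,3,4], [1,4,5], [1,5,7], [1,6,7], [2,3,5], [2,4,5], [2,4,6], [3,4,7], [3,5,7], [4,6,7]

Hence C_0 ≅ Z^7, C_1 ≅ Z^18, C_2 ≅ Z^12.

∂_1: C_1 → C_0 maps an edge to its endpoints' difference, ∂[p,q] = q − p. For instance
  ∂[4,5] = [5] − [4].
The 7×18 boundary matrix has rank 6 and Smith normal form diag(1,1,1,1,1,1).

The boundary map ∂_2: C_2 → C_1 maps a triangle to the signed sum of its edges. For instance
  ∂[4,6,7] = [6,7] − [4,7] + [4,6],
  ∂[1,2,6] = [2,6] − [1,6] + [1,2].
This gives a 18×12 integer matrix of rank 12; reducing to Smith normal form yields diagonal entries (1,1,1,1,1,1,1,1,1,1,1,2).

Computing H_k = (kernel of ∂_k) / (image of ∂_{k+1}):

  H_0: rank C_0 − rank ∂_1 = 7 − 6 = 1, and the invariant factors of ∂_1 are all 1, so H_0 = Z.
  H_1: rank ker ∂_1 − rank ∂_2 = (18 − 6) − 12 = 0, and ∂_2 has invariant factor 2 > 1, so H_1 = Z/2.
  H_2: rank ker ∂_2 − rank ∂_3 = (12 − 12) − 0 = 0, and there is no ∂_3, so H_2 = 0.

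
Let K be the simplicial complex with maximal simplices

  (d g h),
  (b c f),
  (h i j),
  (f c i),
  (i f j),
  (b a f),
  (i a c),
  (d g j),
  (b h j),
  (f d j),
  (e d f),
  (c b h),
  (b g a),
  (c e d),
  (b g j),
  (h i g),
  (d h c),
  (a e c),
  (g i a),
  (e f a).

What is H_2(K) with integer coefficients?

K has 10 vertices, 30 edges, 20 triangles.
rank ∂_2 = 20, rank ∂_3 = 0 ⇒ b_2 = 20 − 20 − 0 = 0. So H_2 ≅ 0.

H_2 ≅ 0.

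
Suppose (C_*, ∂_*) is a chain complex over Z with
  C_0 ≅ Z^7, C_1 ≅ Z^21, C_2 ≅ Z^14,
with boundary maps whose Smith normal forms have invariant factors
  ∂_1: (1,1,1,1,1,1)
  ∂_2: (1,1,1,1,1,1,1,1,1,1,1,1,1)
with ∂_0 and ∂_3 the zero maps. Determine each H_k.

H_0: b_0 = 7 − 0 − 6 = 1; torsion from ∂_1 factors > 1: none. So H_0 = Z.
H_1: b_1 = 21 − 6 − 13 = 2; torsion from ∂_2 factors > 1: none. So H_1 = Z^2.
H_2: b_2 = 14 − 13 − 0 = 1; torsion from ∂_3 factors > 1: none. So H_2 = Z.

H_0 = Z,  H_1 = Z^2,  H_2 = Z.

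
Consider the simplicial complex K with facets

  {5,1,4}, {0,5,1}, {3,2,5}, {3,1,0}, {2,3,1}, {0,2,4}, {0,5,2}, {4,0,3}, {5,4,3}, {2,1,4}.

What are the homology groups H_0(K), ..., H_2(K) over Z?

Fix the vertex order 0 < 1 < 2 < 3 < 4 < 5 and write every simplex with vertices in increasing order. Then dim K = 2 and the simplices of K are:

  0-simplices (6): [0], [1], [2], [3], [4], [5]
  1-simplices (15): [0,1], [0,2], [0,3], [0,4], [0,5], [1,2], [1,3], [1,4], [1,5], [2,3], [2,4], [2,5], [3,4], [3,5], [4,5]
  2-simplices (10): [0,1,3], [0,1,5], [0,2,4], [0,2,5], [0,3,4], [1,2,3], [1,2,4], [1,4,5], [2,3,5], [3,4,5]

giving chain groups C_0 ≅ Z^6, C_1 ≅ Z^15, C_2 ≅ Z^10.

∂_1: C_1 → C_0 is given by ∂[p,q] = [q] − [p].
This gives a 6×15 integer matrix of rank 5; reducing to Smith normal form yields diagonal entries (1,1,1,1,1).

∂_2: C_2 → C_1 sends each 2-simplex [p,q,r] to [q,r] − [p,r] + [p,q]. For instance
  ∂[1,2,4] = [2,4] − [1,4] + [1,2],
  ∂[0,1,5] = [1,5] − [0,5] + [0,1].
As a 15×10 matrix over Z this has rank 10, with invariant factors (1,1,1,1,1,1,1,1,1,2).

Computing H_k = (kernel of ∂_k) / (image of ∂_{k+1}):

  H_0: rank C_0 − rank ∂_1 = 6 − 5 = 1, and the invariant factors of ∂_1 are all 1, so H_0 ≅ Z.
  H_1: rank ker ∂_1 − rank ∂_2 = (15 − 5) − 10 = 0, and ∂_2 has invariant factor 2 > 1, so H_1 ≅ Z/2.
  H_2: rank ker ∂_2 − rank ∂_3 = (10 − 10) − 0 = 0, and there is no ∂_3, so H_2 ≅ 0.

H_0 = Z,  H_1 = Z/2,  H_2 = 0.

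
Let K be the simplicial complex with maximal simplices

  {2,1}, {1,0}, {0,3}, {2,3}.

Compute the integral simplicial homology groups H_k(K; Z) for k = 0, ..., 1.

Fix the vertex order 0 < 1 < 2 < 3 and write every simplex with vertices in increasing order. Then dim K = 1 and the simplices of K are:

  0-simplices (4): [0], [1], [2], [3]
  1-simplices (4): [0,1], [0,3], [1,2], [2,3]

giving chain groups C_0 ≅ Z^4, C_1 ≅ Z^4.

∂_1: C_1 → C_0 is given by ∂[p,q] = [q] − [p]. For instance
  ∂[2,3] = [3] − [2].
The resulting 4×4 matrix has rank 3, and its Smith normal form has invariant factors (1,1,1).

Now H_k = ker ∂_k / im ∂_{k+1}, so:

  H_0: rank C_0 − rank ∂_1 = 4 − 3 = 1, and the invariant factors of ∂_1 are all 1, so H_0 = Z.
  H_1: rank ker ∂_1 − rank ∂_2 = (4 − 3) − 0 = 1, and there is no ∂_2, so H_1 = Z.

H_0 ≅ Z,  H_1 ≅ Z.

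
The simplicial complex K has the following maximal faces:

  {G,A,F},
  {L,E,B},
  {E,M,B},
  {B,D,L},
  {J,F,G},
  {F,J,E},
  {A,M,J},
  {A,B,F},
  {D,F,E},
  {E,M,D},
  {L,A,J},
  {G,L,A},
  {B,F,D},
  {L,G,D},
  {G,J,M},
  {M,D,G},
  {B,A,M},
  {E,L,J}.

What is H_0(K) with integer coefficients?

We work with the vertex ordering A < B < D < E < F < G < J < L < M. The simplices of K, each written with vertices in increasing order, are:

  0-simplices (9): A, B, D, E, F, G, J, L, M
  1-simplices (27): AB, AF, AG, AJ, AL, AM, BD, BE, BF, BL, BM, DE, DF, DG, DL, DM, EF, EJ, EL, EM, FG, FJ, GJ, GL, GM, JL, JM
  2-simplices (18): ABF, ABM, AFG, AGL, AJL, AJM, BDF, BDL, BEL, BEM, DEF, DEM, DGL, DGM, EFJ, EJL, FGJ, GJM

so the chain groups are C_0 ≅ Z^9, C_1 ≅ Z^27, C_2 ≅ Z^18.

∂_1: C_1 → C_0 maps an edge to its endpoints' difference, ∂[p,q] = q − p. For instance
  ∂FG = G − F.
The 9×27 boundary matrix has rank 8 and Smith normal form diag(1,1,1,1,1,1,1,1).

Boundary ∂_2: C_2 → C_1 sends each 2-simplex [p,q,r] to [q,r] − [p,r] + [p,q]. For instance
  ∂AJM = JM − AM + AJ,
  ∂BDF = DF − BF + BD.
As a 27×18 matrix over Z this has rank 18, with invariant factors (1,1,1,1,1,1,1,1,1,1,1,1,1,1,1,1,1,2).

Now H_k = ker ∂_k / im ∂_{k+1}, so:

  H_0: rank C_0 − rank ∂_1 = 9 − 8 = 1, and the invariant factors of ∂_1 are all 1, so H_0 = Z.

H_0 ≅ Z.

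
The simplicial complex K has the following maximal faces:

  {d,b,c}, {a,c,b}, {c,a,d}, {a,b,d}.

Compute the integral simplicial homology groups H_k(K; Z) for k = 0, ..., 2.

H_0 ≅ Z,  H_1 = 0,  H_2 ≅ Z.

Fix the vertex order a < b < c < d and write every simplex with vertices in increasing order. Then dim K = 2 and the simplices of K are:

  0-simplices (4): a, b, c, d
  1-simplices (6): ab, ac, ad, bc, bd, cd
  2-simplices (4): abc, abd, acd, bcd

giving chain groups C_0 ≅ Z^4, C_1 ≅ Z^6, C_2 ≅ Z^4.

The boundary map ∂_1: C_1 → C_0 is given by ∂[p,q] = [q] − [p]. For instance
  ∂cd = d − c.
The resulting 4×6 matrix has rank 3, and its Smith normal form has invariant factors (1,1,1).

∂_2: C_2 → C_1 sends each 2-simplex [p,q,r] to [q,r] − [p,r] + [p,q]. For instance
  ∂bcd = cd − bd + bc,
  ∂abd = bd − ad + ab.
As a 6×4 matrix over Z this has rank 3, with invariant factors (1,1,1).

Computing H_k = (kernel of ∂_k) / (image of ∂_{k+1}):

  H_0: rank C_0 − rank ∂_1 = 4 − 3 = 1, and the invariant factors of ∂_1 are all 1, so H_0 ≅ Z.
  H_1: rank ker ∂_1 − rank ∂_2 = (6 − 3) − 3 = 0, and the invariant factors of ∂_2 are all 1, so H_1 ≅ 0.
  H_2: rank ker ∂_2 − rank ∂_3 = (4 − 3) − 0 = 1, and there is no ∂_3, so H_2 ≅ Z.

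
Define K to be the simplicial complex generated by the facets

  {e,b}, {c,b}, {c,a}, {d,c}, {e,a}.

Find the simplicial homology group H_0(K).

H_0 ≅ Z.

Fix the vertex order a < b < c < d < e and write every simplex with vertices in increasing order. Then dim K = 1 and the simplices of K are:

  0-simplices (5): a, b, c, d, e
  1-simplices (5): ac, ae, bc, be, cd

giving chain groups C_0 ≅ Z^5, C_1 ≅ Z^5.

The boundary map ∂_1: C_1 → C_0 is given by ∂[p,q] = [q] − [p]. For instance
  ∂bc = c − b.
As a 5×5 matrix over Z this has rank 4, with invariant factors (1,1,1,1).

Reading off H_k = ker ∂_k / im ∂_{k+1}:

  H_0: rank C_0 − rank ∂_1 = 5 − 4 = 1, and the invariant factors of ∂_1 are all 1, so H_0 = Z.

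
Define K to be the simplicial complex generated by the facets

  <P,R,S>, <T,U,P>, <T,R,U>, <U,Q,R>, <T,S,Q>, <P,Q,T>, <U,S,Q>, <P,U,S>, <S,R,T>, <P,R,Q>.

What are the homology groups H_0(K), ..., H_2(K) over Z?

H_0 = Z,  H_1 = Z/2,  H_2 = 0.

K has 6 vertices, 15 edges, 10 triangles.
rank ∂_0 = 0, rank ∂_1 = 5 ⇒ b_0 = 6 − 0 − 5 = 1; all invariant factors of ∂_1 are 1 so no torsion. So H_0 ≅ Z.
rank ∂_1 = 5, rank ∂_2 = 10 ⇒ b_1 = 15 − 5 − 10 = 0; ∂_2 has invariant factor(s) [2] giving torsion. So H_1 ≅ Z/2.
rank ∂_2 = 10, rank ∂_3 = 0 ⇒ b_2 = 10 − 10 − 0 = 0. So H_2 ≅ 0.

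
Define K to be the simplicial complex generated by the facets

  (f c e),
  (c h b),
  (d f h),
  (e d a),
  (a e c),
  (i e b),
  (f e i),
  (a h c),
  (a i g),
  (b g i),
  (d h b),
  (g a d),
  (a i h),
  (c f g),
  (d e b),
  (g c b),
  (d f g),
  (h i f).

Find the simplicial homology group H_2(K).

Take the total order a < b < c < d < e < f < g < h < i on the vertex set. Then K (dimension 2) consists of the simplices:

  0-simplices (9): a, b, c, d, e, f, g, h, i
  1-simplices (27): ac, ad, ae, ag, ah, ai, bc, bd, be, bg, bh, bi, ce, cf, cg, ch, de, df, dg, dh, ef, ei, fg, fh, fi, gi, hi
  2-simplices (18): ace, ach, ade, adg, agi, ahi, bcg, bch, bde, bdh, bei, bgi, cef, cfg, dfg, dfh, efi, fhi

giving chain groups C_0 ≅ Z^9, C_1 ≅ Z^27, C_2 ≅ Z^18.

Boundary ∂_1: C_1 → C_0 sends each edge [p,q] (with p < q) to q − p.
This gives a 9×27 integer matrix of rank 8; reducing to Smith normal form yields diagonal entries (1,1,1,1,1,1,1,1).

∂_2: C_2 → C_1 acts by ∂[p,q,r] = [q,r] − [p,r] + [p,q]. For instance
  ∂bei = ei − bi + be,
  ∂bgi = gi − bi + bg.
As a 27×18 matrix over Z this has rank 17, with invariant factors (1,1,1,1,1,1,1,1,1,1,1,1,1,1,1,1,1).

Computing H_k = (kernel of ∂_k) / (image of ∂_{k+1}):

  H_2: rank ker ∂_2 − rank ∂_3 = (18 − 17) − 0 = 1, and there is no ∂_3, so H_2 = Z.

(K is a triangulation of the torus T^2.)

H_2 = Z.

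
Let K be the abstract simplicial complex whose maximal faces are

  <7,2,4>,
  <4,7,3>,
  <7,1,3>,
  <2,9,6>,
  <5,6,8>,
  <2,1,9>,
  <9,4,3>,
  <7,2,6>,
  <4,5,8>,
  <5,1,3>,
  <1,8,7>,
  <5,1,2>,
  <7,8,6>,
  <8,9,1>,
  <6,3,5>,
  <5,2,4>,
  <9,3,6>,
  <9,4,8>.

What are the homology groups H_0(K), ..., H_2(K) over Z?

We work with the vertex ordering 1 < 2 < 3 < 4 < 5 < 6 < 7 < 8 < 9. The simplices of K, each written with vertices in increasing order, are:

  0-simplices (9): [1], [2], [3], [4], [5], [6], [7], [8], [9]
  1-simplices (27): (27 of them)
  2-simplices (18): [1,2,5], [1,2,9], [1,3,5], [1,3,7], [1,7,8], [1,8,9], [2,4,5], [2,4,7], [2,6,7], [2,6,9], [3,4,7], [3,4,9], [3,5,6], [3,6,9], [4,5,8], [4,8,9], [5,6,8], [6,7,8]

so the chain groups are C_0 ≅ Z^9, C_1 ≅ Z^27, C_2 ≅ Z^18.

The boundary map ∂_1: C_1 → C_0 sends each edge [p,q] (with p < q) to q − p. For instance
  ∂[1,8] = [8] − [1].
This gives a 9×27 integer matrix of rank 8; reducing to Smith normal form yields diagonal entries (1,1,1,1,1,1,1,1).

∂_2: C_2 → C_1 acts by ∂[p,q,r] = [q,r] − [p,r] + [p,q]. For instance
  ∂[1,2,5] = [2,5] − [1,5] + [1,2],
  ∂[5,6,8] = [6,8] − [5,8] + [5,6].
The resulting 27×18 matrix has rank 17, and its Smith normal form has invariant factors (1,1,1,1,1,1,1,1,1,1,1,1,1,1,1,1,1).

Computing H_k = (kernel of ∂_k) / (image of ∂_{k+1}):

  H_0: rank C_0 − rank ∂_1 = 9 − 8 = 1, and the invariant factors of ∂_1 are all 1, so H_0 = Z.
  H_1: rank ker ∂_1 − rank ∂_2 = (27 − 8) − 17 = 2, and the invariant factors of ∂_2 are all 1, so H_1 = Z^2.
  H_2: rank ker ∂_2 − rank ∂_3 = (18 − 17) − 0 = 1, and there is no ∂_3, so H_2 = Z.

H_0 = Z,  H_1 = Z^2,  H_2 = Z.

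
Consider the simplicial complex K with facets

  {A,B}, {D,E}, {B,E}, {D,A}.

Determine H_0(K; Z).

H_0 ≅ Z.

We work with the vertex ordering A < B < D < E. The simplices of K, each written with vertices in increasing order, are:

  0-simplices (4): A, B, D, E
  1-simplices (4): AB, AD, BE, DE

so the chain groups are C_0 ≅ Z^4, C_1 ≅ Z^4.

Boundary ∂_1: C_1 → C_0 sends each edge [p,q] (with p < q) to q − p.
The resulting 4×4 matrix has rank 3, and its Smith normal form has invariant factors (1,1,1).

Now H_k = ker ∂_k / im ∂_{k+1}, so:

  H_0: rank C_0 − rank ∂_1 = 4 − 3 = 1, and the invariant factors of ∂_1 are all 1, so H_0 = Z.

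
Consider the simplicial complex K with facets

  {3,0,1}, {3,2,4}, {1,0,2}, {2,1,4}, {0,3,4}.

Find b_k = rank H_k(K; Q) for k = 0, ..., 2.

b_0 = 1, b_1 = 1, b_2 = 0.

Take the total order 0 < 1 < 2 < 3 < 4 on the vertex set. Then K (dimension 2) consists of the simplices:

  0-simplices (5): [0], [1], [2], [3], [4]
  1-simplices (10): [0,1], [0,2], [0,3], [0,4], [1,2], [1,3], [1,4], [2,3], [2,4], [3,4]
  2-simplices (5): [0,1,2], [0,1,3], [0,3,4], [1,2,4], [2,3,4]

so the chain groups are C_0 ≅ Z^5, C_1 ≅ Z^10, C_2 ≅ Z^5.

The boundary map ∂_1: C_1 → C_0 is given by ∂[p,q] = [q] − [p].
This gives a 5×10 integer matrix of rank 4; reducing to Smith normal form yields diagonal entries (1,1,1,1).

The boundary map ∂_2: C_2 → C_1 acts by ∂[p,q,r] = [q,r] − [p,r] + [p,q]. For instance
  ∂[0,1,2] = [1,2] − [0,2] + [0,1],
  ∂[2,3,4] = [3,4] − [2,4] + [2,3].
The resulting 10×5 matrix has rank 5, and its Smith normal form has invariant factors (1,1,1,1,1).

From H_k ≅ ker(∂_k) / im(∂_{k+1}) we obtain:

  H_0: rank C_0 − rank ∂_1 = 5 − 4 = 1, and the invariant factors of ∂_1 are all 1, so H_0 = Z.
  H_1: rank ker ∂_1 − rank ∂_2 = (10 − 4) − 5 = 1, and the invariant factors of ∂_2 are all 1, so H_1 = Z.
  H_2: rank ker ∂_2 − rank ∂_3 = (5 − 5) − 0 = 0, and there is no ∂_3, so H_2 = 0.

As a check, the Euler characteristic is 5 − 10 + 5 = 0, which agrees with 1 − 1 + 0 = 0.

Hence the Betti numbers are b_0 = 1, b_1 = 1, b_2 = 0.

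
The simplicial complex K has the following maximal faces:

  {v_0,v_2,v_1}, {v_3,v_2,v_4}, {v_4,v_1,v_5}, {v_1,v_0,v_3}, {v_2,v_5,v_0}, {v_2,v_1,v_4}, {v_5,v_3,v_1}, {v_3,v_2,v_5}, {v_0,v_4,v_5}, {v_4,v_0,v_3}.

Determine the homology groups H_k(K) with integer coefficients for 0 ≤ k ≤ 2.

H_0 ≅ Z,  H_1 ≅ Z/2Z,  H_2 = 0.

K has 6 vertices, 15 edges, 10 triangles.
rank ∂_0 = 0, rank ∂_1 = 5 ⇒ b_0 = 6 − 0 − 5 = 1; all invariant factors of ∂_1 are 1 so no torsion. So H_0 = Z.
rank ∂_1 = 5, rank ∂_2 = 10 ⇒ b_1 = 15 − 5 − 10 = 0; ∂_2 has invariant factor(s) [2] giving torsion. So H_1 = Z/2Z.
rank ∂_2 = 10, rank ∂_3 = 0 ⇒ b_2 = 10 − 10 − 0 = 0. So H_2 = 0.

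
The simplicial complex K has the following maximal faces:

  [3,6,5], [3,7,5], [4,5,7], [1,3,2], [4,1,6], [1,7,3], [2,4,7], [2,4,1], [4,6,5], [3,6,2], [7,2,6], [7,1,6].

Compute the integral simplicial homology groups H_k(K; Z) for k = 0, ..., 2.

H_0 ≅ Z,  H_1 ≅ Z_2,  H_2 = 0.

K has 7 vertices, 18 edges, 12 triangles.
rank ∂_0 = 0, rank ∂_1 = 6 ⇒ b_0 = 7 − 0 − 6 = 1; all invariant factors of ∂_1 are 1 so no torsion. So H_0 = Z.
rank ∂_1 = 6, rank ∂_2 = 12 ⇒ b_1 = 18 − 6 − 12 = 0; ∂_2 has invariant factor(s) [2] giving torsion. So H_1 = Z_2.
rank ∂_2 = 12, rank ∂_3 = 0 ⇒ b_2 = 12 − 12 − 0 = 0. So H_2 = 0.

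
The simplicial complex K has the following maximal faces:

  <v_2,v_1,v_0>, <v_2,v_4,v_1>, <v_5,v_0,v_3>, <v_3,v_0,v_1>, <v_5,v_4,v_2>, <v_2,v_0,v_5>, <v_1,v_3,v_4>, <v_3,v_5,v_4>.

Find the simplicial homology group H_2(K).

H_2 = Z.

Order the vertices as v_0 < v_1 < v_2 < v_3 < v_4 < v_5. Listing each simplex with vertices in this order, K has dimension 2 with simplices:

  0-simplices (6): [v_0], [v_1], [v_2], [v_3], [v_4], [v_5]
  1-simplices (12): [v_0,v_1], [v_0,v_2], [v_0,v_3], [v_0,v_5], [v_1,v_2], [v_1,v_3], [v_1,v_4], [v_2,v_4], [v_2,v_5], [v_3,v_4], [v_3,v_5], [v_4,v_5]
  2-simplices (8): [v_0,v_1,v_2], [v_0,v_1,v_3], [v_0,v_2,v_5], [v_0,v_3,v_5], [v_1,v_2,v_4], [v_1,v_3,v_4], [v_2,v_4,v_5], [v_3,v_4,v_5]

so the chain groups are C_0 ≅ Z^6, C_1 ≅ Z^12, C_2 ≅ Z^8.

Boundary ∂_1: C_1 → C_0 is given by ∂[p,q] = [q] − [p].
The 6×12 boundary matrix has rank 5 and Smith normal form diag(1,1,1,1,1).

Boundary ∂_2: C_2 → C_1 maps a triangle to the signed sum of its edges. For instance
  ∂[v_3,v_4,v_5] = [v_4,v_5] − [v_3,v_5] + [v_3,v_4],
  ∂[v_0,v_3,v_5] = [v_3,v_5] − [v_0,v_5] + [v_0,v_3].
As a 12×8 matrix over Z this has rank 7, with invariant factors (1,1,1,1,1,1,1).

Now H_k = ker ∂_k / im ∂_{k+1}, so:

  H_2: rank ker ∂_2 − rank ∂_3 = (8 − 7) − 0 = 1, and there is no ∂_3, so H_2 ≅ Z.

(K is a triangulation of the 2-sphere S^2.)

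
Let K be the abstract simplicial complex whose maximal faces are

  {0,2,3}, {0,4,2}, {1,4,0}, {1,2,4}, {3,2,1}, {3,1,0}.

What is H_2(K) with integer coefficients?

H_2 = Z.

We work with the vertex ordering 0 < 1 < 2 < 3 < 4. The simplices of K, each written with vertices in increasing order, are:

  0-simplices (5): [0], [1], [2], [3], [4]
  1-simplices (9): [0,1], [0,2], [0,3], [0,4], [1,2], [1,3], [1,4], [2,3], [2,4]
  2-simplices (6): [0,1,3], [0,1,4], [0,2,3], [0,2,4], [1,2,3], [1,2,4]

giving chain groups C_0 ≅ Z^5, C_1 ≅ Z^9, C_2 ≅ Z^6.

The boundary map ∂_1: C_1 → C_0 is given by ∂[p,q] = [q] − [p].
The 5×9 boundary matrix has rank 4 and Smith normal form diag(1,1,1,1).

∂_2: C_2 → C_1 maps a triangle to the signed sum of its edges. For instance
  ∂[0,1,4] = [1,4] − [0,4] + [0,1],
  ∂[0,2,4] = [2,4] − [0,4] + [0,2].
As a 9×6 matrix over Z this has rank 5, with invariant factors (1,1,1,1,1).

Now H_k = ker ∂_k / im ∂_{k+1}, so:

  H_2: rank ker ∂_2 − rank ∂_3 = (6 − 5) − 0 = 1, and there is no ∂_3, so H_2 = Z.

(K is a triangulation of the 2-sphere S^2.)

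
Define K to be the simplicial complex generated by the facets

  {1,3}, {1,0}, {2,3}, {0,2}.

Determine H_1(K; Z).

H_1 ≅ Z.

Order the vertices as 0 < 1 < 2 < 3. Listing each simplex with vertices in this order, K has dimension 1 with simplices:

  0-simplices (4): [0], [1], [2], [3]
  1-simplices (4): [0,1], [0,2], [1,3], [2,3]

giving chain groups C_0 ≅ Z^4, C_1 ≅ Z^4.

The boundary map ∂_1: C_1 → C_0 maps an edge to its endpoints' difference, ∂[p,q] = q − p. For instance
  ∂[2,3] = [3] − [2].
This gives a 4×4 integer matrix of rank 3; reducing to Smith normal form yields diagonal entries (1,1,1).

Now H_k = ker ∂_k / im ∂_{k+1}, so:

  H_1: rank ker ∂_1 − rank ∂_2 = (4 − 3) − 0 = 1, and there is no ∂_2, so H_1 ≅ Z.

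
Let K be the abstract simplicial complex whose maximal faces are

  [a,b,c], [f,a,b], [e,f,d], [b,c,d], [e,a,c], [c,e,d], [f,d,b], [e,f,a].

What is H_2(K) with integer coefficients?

Fix the vertex order a < b < c < d < e < f and write every simplex with vertices in increasing order. Then dim K = 2 and the simplices of K are:

  0-simplices (6): a, b, c, d, e, f
  1-simplices (12): ab, ac, ae, af, bc, bd, bf, cd, ce, de, df, ef
  2-simplices (8): abc, abf, ace, aef, bcd, bdf, cde, def

giving chain groups C_0 ≅ Z^6, C_1 ≅ Z^12, C_2 ≅ Z^8.

∂_1: C_1 → C_0 is given by ∂[p,q] = [q] − [p]. For instance
  ∂ae = e − a.
This gives a 6×12 integer matrix of rank 5; reducing to Smith normal form yields diagonal entries (1,1,1,1,1).

∂_2: C_2 → C_1 sends each 2-simplex [p,q,r] to [q,r] − [p,r] + [p,q]. For instance
  ∂abc = bc − ac + ab,
  ∂abf = bf − af + ab.
As a 12×8 matrix over Z this has rank 7, with invariant factors (1,1,1,1,1,1,1).

Now H_k = ker ∂_k / im ∂_{k+1}, so:

  H_2: rank ker ∂_2 − rank ∂_3 = (8 − 7) − 0 = 1, and there is no ∂_3, so H_2 ≅ Z.

H_2 ≅ Z.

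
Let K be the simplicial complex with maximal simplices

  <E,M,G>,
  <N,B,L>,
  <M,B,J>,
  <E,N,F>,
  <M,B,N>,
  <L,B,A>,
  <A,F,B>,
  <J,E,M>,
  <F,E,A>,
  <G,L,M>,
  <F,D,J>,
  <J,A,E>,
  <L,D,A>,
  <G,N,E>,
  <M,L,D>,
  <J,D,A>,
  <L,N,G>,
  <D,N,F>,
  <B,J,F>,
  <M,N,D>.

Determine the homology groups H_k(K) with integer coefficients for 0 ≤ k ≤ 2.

H_0 ≅ Z,  H_1 ≅ Z ⊕ Z_2,  H_2 = 0.

Take the total order A < B < D < E < F < G < J < L < M < N on the vertex set. Then K (dimension 2) consists of the simplices:

  0-simplices (10): A, B, D, E, F, G, J, L, M, N
  1-simplices (30): AB, AD, AE, AF, AJ, AL, BF, BJ, BL, BM, BN, DF, DJ, DL, DM, DN, EF, EG, EJ, EM, EN, FJ, FN, GL, GM, GN, JM, LM, LN, MN
  2-simplices (20): ABF, ABL, ADJ, ADL, AEF, AEJ, BFJ, BJM, BLN, BMN, DFJ, DFN, DLM, DMN, EFN, EGM, EGN, EJM, GLM, GLN

so the chain groups are C_0 ≅ Z^10, C_1 ≅ Z^30, C_2 ≅ Z^20.

The boundary map ∂_1: C_1 → C_0 sends each edge [p,q] (with p < q) to q − p. For instance
  ∂AE = E − A.
This gives a 10×30 integer matrix of rank 9; reducing to Smith normal form yields diagonal entries (1,1,1,1,1,1,1,1,1).

Boundary ∂_2: C_2 → C_1 acts by ∂[p,q,r] = [q,r] − [p,r] + [p,q]. For instance
  ∂EGM = GM − EM + EG,
  ∂AEF = EF − AF + AE.
The resulting 30×20 matrix has rank 20, and its Smith normal form has invariant factors (1,1,1,1,1,1,1,1,1,1,1,1,1,1,1,1,1,1,1,2).

From H_k ≅ ker(∂_k) / im(∂_{k+1}) we obtain:

  H_0: rank C_0 − rank ∂_1 = 10 − 9 = 1, and the invariant factors of ∂_1 are all 1, so H_0 = Z.
  H_1: rank ker ∂_1 − rank ∂_2 = (30 − 9) − 20 = 1, and ∂_2 has invariant factor 2 > 1, so H_1 = Z ⊕ Z_2.
  H_2: rank ker ∂_2 − rank ∂_3 = (20 − 20) − 0 = 0, and there is no ∂_3, so H_2 = 0.

As a check, the Euler characteristic is 10 − 30 + 20 = 0, which agrees with 1 − 1 + 0 = 0.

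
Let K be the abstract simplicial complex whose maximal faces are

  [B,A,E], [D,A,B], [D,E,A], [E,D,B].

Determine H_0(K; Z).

Order the vertices as A < B < D < E. Listing each simplex with vertices in this order, K has dimension 2 with simplices:

  0-simplices (4): A, B, D, E
  1-simplices (6): AB, AD, AE, BD, BE, DE
  2-simplices (4): ABD, ABE, ADE, BDE

giving chain groups C_0 ≅ Z^4, C_1 ≅ Z^6, C_2 ≅ Z^4.

∂_1: C_1 → C_0 maps an edge to its endpoints' difference, ∂[p,q] = q − p.
The 4×6 boundary matrix has rank 3 and Smith normal form diag(1,1,1).

∂_2: C_2 → C_1 maps a triangle to the signed sum of its edges. For instance
  ∂BDE = DE − BE + BD,
  ∂ABE = BE − AE + AB.
The 6×4 boundary matrix has rank 3 and Smith normal form diag(1,1,1).

Now H_k = ker ∂_k / im ∂_{k+1}, so:

  H_0: rank C_0 − rank ∂_1 = 4 − 3 = 1, and the invariant factors of ∂_1 are all 1, so H_0 ≅ Z.

H_0 = Z.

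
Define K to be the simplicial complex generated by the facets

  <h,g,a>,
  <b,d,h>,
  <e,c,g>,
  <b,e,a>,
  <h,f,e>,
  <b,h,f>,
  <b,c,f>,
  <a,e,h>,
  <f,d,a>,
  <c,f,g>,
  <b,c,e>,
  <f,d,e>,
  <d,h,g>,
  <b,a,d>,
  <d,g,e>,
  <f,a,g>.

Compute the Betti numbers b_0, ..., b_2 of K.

K has 8 vertices, 24 edges, 16 triangles.
rank ∂_0 = 0, rank ∂_1 = 7 ⇒ b_0 = 8 − 0 − 7 = 1; all invariant factors of ∂_1 are 1 so no torsion. So H_0 ≅ Z.
rank ∂_1 = 7, rank ∂_2 = 15 ⇒ b_1 = 24 − 7 − 15 = 2; all invariant factors of ∂_2 are 1 so no torsion. So H_1 ≅ Z^2.
rank ∂_2 = 15, rank ∂_3 = 0 ⇒ b_2 = 16 − 15 − 0 = 1. So H_2 ≅ Z.

b_0 = 1, b_1 = 2, b_2 = 1.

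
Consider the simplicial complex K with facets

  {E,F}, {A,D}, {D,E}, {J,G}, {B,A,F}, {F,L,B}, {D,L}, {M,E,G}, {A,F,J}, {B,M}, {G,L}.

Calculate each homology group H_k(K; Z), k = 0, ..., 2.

Take the total order A < B < D < E < F < G < J < L < M on the vertex set. Then K (dimension 2) consists of the simplices:

  0-simplices (9): A, B, D, E, F, G, J, L, M
  1-simplices (17): AB, AD, AF, AJ, BF, BL, BM, DE, DL, EF, EG, EM, FJ, FL, GJ, GL, GM
  2-simplices (4): ABF, AFJ, BFL, EGM

giving chain groups C_0 ≅ Z^9, C_1 ≅ Z^17, C_2 ≅ Z^4.

∂_1: C_1 → C_0 is given by ∂[p,q] = [q] − [p]. For instance
  ∂AF = F − A.
The 9×17 boundary matrix has rank 8 and Smith normal form diag(1,1,1,1,1,1,1,1).

∂_2: C_2 → C_1 acts by ∂[p,q,r] = [q,r] − [p,r] + [p,q]. For instance
  ∂ABF = BF − AF + AB,
  ∂EGM = GM − EM + EG.
The 17×4 boundary matrix has rank 4 and Smith normal form diag(1,1,1,1).

Reading off H_k = ker ∂_k / im ∂_{k+1}:

  H_0: rank C_0 − rank ∂_1 = 9 − 8 = 1, and the invariant factors of ∂_1 are all 1, so H_0 = Z.
  H_1: rank ker ∂_1 − rank ∂_2 = (17 − 8) − 4 = 5, and the invariant factors of ∂_2 are all 1, so H_1 = Z^5.
  H_2: rank ker ∂_2 − rank ∂_3 = (4 − 4) − 0 = 0, and there is no ∂_3, so H_2 = 0.

H_0 ≅ Z,  H_1 ≅ Z^5,  H_2 = 0.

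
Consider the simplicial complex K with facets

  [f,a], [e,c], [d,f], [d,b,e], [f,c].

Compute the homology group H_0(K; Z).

H_0 ≅ Z.

Fix the vertex order a < b < c < d < e < f and write every simplex with vertices in increasing order. Then dim K = 2 and the simplices of K are:

  0-simplices (6): a, b, c, d, e, f
  1-simplices (7): af, bd, be, ce, cf, de, df
  2-simplices (1): bde

giving chain groups C_0 ≅ Z^6, C_1 ≅ Z^7, C_2 ≅ Z^1.

The boundary map ∂_1: C_1 → C_0 sends each edge [p,q] (with p < q) to q − p. For instance
  ∂af = f − a.
The resulting 6×7 matrix has rank 5, and its Smith normal form has invariant factors (1,1,1,1,1).

Boundary ∂_2: C_2 → C_1 maps a triangle to the signed sum of its edges. For instance
  ∂bde = de − be + bd.
This gives a 7×1 integer matrix of rank 1; reducing to Smith normal form yields diagonal entries (1).

Computing H_k = (kernel of ∂_k) / (image of ∂_{k+1}):

  H_0: rank C_0 − rank ∂_1 = 6 − 5 = 1, and the invariant factors of ∂_1 are all 1, so H_0 = Z.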